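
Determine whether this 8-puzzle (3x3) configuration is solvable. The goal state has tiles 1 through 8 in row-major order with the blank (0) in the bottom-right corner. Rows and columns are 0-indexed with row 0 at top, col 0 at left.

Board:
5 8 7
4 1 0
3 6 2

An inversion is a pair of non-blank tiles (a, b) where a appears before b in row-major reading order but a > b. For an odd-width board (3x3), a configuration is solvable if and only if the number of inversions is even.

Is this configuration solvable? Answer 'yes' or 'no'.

Answer: yes

Derivation:
Inversions (pairs i<j in row-major order where tile[i] > tile[j] > 0): 20
20 is even, so the puzzle is solvable.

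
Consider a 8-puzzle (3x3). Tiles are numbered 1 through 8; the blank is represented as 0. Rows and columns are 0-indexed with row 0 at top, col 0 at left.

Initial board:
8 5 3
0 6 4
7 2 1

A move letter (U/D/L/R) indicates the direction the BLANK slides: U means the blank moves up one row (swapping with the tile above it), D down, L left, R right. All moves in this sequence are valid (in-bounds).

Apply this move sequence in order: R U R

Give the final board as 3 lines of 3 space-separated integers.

After move 1 (R):
8 5 3
6 0 4
7 2 1

After move 2 (U):
8 0 3
6 5 4
7 2 1

After move 3 (R):
8 3 0
6 5 4
7 2 1

Answer: 8 3 0
6 5 4
7 2 1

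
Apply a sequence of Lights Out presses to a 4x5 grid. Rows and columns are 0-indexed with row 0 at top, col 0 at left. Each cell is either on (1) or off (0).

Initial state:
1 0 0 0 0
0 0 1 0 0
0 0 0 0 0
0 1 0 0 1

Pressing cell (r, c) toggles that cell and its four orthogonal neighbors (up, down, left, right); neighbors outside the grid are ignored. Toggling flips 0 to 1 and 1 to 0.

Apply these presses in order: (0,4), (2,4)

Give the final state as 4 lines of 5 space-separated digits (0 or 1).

Answer: 1 0 0 1 1
0 0 1 0 0
0 0 0 1 1
0 1 0 0 0

Derivation:
After press 1 at (0,4):
1 0 0 1 1
0 0 1 0 1
0 0 0 0 0
0 1 0 0 1

After press 2 at (2,4):
1 0 0 1 1
0 0 1 0 0
0 0 0 1 1
0 1 0 0 0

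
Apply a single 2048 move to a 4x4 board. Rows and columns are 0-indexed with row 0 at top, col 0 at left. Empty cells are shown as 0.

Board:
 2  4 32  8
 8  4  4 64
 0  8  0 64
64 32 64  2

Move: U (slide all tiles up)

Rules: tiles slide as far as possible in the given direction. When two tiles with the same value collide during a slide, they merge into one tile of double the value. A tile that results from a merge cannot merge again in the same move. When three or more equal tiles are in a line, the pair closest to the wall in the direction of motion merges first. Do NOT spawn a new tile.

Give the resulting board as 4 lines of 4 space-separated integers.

Slide up:
col 0: [2, 8, 0, 64] -> [2, 8, 64, 0]
col 1: [4, 4, 8, 32] -> [8, 8, 32, 0]
col 2: [32, 4, 0, 64] -> [32, 4, 64, 0]
col 3: [8, 64, 64, 2] -> [8, 128, 2, 0]

Answer:   2   8  32   8
  8   8   4 128
 64  32  64   2
  0   0   0   0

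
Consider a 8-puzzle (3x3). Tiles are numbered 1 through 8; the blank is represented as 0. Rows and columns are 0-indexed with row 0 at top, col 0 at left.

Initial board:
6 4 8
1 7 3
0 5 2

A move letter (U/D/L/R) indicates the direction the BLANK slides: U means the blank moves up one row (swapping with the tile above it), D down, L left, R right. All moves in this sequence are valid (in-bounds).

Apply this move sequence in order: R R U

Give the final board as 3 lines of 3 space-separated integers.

Answer: 6 4 8
1 7 0
5 2 3

Derivation:
After move 1 (R):
6 4 8
1 7 3
5 0 2

After move 2 (R):
6 4 8
1 7 3
5 2 0

After move 3 (U):
6 4 8
1 7 0
5 2 3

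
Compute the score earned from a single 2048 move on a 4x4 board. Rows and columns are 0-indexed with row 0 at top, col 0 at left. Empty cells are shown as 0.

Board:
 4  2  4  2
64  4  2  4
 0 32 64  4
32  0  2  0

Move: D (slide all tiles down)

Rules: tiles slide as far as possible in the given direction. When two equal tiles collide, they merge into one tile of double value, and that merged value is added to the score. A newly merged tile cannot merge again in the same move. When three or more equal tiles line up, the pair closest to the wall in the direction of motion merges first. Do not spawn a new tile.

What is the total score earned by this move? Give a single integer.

Slide down:
col 0: [4, 64, 0, 32] -> [0, 4, 64, 32]  score +0 (running 0)
col 1: [2, 4, 32, 0] -> [0, 2, 4, 32]  score +0 (running 0)
col 2: [4, 2, 64, 2] -> [4, 2, 64, 2]  score +0 (running 0)
col 3: [2, 4, 4, 0] -> [0, 0, 2, 8]  score +8 (running 8)
Board after move:
 0  0  4  0
 4  2  2  0
64  4 64  2
32 32  2  8

Answer: 8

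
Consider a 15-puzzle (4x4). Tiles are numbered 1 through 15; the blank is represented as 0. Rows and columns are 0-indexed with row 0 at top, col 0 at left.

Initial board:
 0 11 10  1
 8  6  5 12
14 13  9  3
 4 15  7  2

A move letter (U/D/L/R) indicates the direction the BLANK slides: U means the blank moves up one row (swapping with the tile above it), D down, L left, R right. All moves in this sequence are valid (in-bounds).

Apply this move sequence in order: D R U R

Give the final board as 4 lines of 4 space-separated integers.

After move 1 (D):
 8 11 10  1
 0  6  5 12
14 13  9  3
 4 15  7  2

After move 2 (R):
 8 11 10  1
 6  0  5 12
14 13  9  3
 4 15  7  2

After move 3 (U):
 8  0 10  1
 6 11  5 12
14 13  9  3
 4 15  7  2

After move 4 (R):
 8 10  0  1
 6 11  5 12
14 13  9  3
 4 15  7  2

Answer:  8 10  0  1
 6 11  5 12
14 13  9  3
 4 15  7  2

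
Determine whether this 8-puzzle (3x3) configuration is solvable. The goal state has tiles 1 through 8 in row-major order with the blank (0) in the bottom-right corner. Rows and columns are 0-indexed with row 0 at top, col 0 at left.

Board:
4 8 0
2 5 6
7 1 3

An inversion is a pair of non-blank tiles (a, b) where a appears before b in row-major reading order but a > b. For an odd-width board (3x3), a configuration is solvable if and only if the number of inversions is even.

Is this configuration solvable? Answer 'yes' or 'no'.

Answer: yes

Derivation:
Inversions (pairs i<j in row-major order where tile[i] > tile[j] > 0): 16
16 is even, so the puzzle is solvable.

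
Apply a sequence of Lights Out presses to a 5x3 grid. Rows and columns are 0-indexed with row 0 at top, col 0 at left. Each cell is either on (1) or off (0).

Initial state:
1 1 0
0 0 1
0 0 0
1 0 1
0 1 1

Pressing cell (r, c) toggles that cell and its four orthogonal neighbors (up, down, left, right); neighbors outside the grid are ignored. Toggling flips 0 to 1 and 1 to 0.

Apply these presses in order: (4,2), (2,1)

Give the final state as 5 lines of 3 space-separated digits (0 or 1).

After press 1 at (4,2):
1 1 0
0 0 1
0 0 0
1 0 0
0 0 0

After press 2 at (2,1):
1 1 0
0 1 1
1 1 1
1 1 0
0 0 0

Answer: 1 1 0
0 1 1
1 1 1
1 1 0
0 0 0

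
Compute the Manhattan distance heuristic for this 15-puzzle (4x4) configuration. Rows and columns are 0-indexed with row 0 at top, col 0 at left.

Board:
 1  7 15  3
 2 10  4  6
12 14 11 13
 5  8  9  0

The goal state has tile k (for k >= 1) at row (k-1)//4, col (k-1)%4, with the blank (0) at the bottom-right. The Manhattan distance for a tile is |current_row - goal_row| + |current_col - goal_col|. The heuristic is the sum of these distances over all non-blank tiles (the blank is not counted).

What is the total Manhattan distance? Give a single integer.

Tile 1: (0,0)->(0,0) = 0
Tile 7: (0,1)->(1,2) = 2
Tile 15: (0,2)->(3,2) = 3
Tile 3: (0,3)->(0,2) = 1
Tile 2: (1,0)->(0,1) = 2
Tile 10: (1,1)->(2,1) = 1
Tile 4: (1,2)->(0,3) = 2
Tile 6: (1,3)->(1,1) = 2
Tile 12: (2,0)->(2,3) = 3
Tile 14: (2,1)->(3,1) = 1
Tile 11: (2,2)->(2,2) = 0
Tile 13: (2,3)->(3,0) = 4
Tile 5: (3,0)->(1,0) = 2
Tile 8: (3,1)->(1,3) = 4
Tile 9: (3,2)->(2,0) = 3
Sum: 0 + 2 + 3 + 1 + 2 + 1 + 2 + 2 + 3 + 1 + 0 + 4 + 2 + 4 + 3 = 30

Answer: 30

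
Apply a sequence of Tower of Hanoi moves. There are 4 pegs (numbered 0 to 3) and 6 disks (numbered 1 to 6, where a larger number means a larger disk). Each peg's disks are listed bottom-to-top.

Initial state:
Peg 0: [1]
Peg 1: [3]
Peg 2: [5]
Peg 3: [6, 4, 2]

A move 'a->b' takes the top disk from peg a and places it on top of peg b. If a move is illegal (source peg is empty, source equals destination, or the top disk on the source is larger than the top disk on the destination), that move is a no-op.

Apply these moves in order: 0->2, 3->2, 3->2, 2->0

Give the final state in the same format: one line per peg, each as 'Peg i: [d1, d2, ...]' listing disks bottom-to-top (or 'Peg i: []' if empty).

After move 1 (0->2):
Peg 0: []
Peg 1: [3]
Peg 2: [5, 1]
Peg 3: [6, 4, 2]

After move 2 (3->2):
Peg 0: []
Peg 1: [3]
Peg 2: [5, 1]
Peg 3: [6, 4, 2]

After move 3 (3->2):
Peg 0: []
Peg 1: [3]
Peg 2: [5, 1]
Peg 3: [6, 4, 2]

After move 4 (2->0):
Peg 0: [1]
Peg 1: [3]
Peg 2: [5]
Peg 3: [6, 4, 2]

Answer: Peg 0: [1]
Peg 1: [3]
Peg 2: [5]
Peg 3: [6, 4, 2]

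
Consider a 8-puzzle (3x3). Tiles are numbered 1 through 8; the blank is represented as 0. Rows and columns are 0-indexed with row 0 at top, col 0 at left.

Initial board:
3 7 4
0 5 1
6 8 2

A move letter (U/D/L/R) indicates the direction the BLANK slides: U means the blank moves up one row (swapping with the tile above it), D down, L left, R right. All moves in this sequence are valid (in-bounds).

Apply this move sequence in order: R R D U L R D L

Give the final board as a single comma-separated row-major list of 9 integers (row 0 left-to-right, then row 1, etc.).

Answer: 3, 7, 4, 5, 1, 2, 6, 0, 8

Derivation:
After move 1 (R):
3 7 4
5 0 1
6 8 2

After move 2 (R):
3 7 4
5 1 0
6 8 2

After move 3 (D):
3 7 4
5 1 2
6 8 0

After move 4 (U):
3 7 4
5 1 0
6 8 2

After move 5 (L):
3 7 4
5 0 1
6 8 2

After move 6 (R):
3 7 4
5 1 0
6 8 2

After move 7 (D):
3 7 4
5 1 2
6 8 0

After move 8 (L):
3 7 4
5 1 2
6 0 8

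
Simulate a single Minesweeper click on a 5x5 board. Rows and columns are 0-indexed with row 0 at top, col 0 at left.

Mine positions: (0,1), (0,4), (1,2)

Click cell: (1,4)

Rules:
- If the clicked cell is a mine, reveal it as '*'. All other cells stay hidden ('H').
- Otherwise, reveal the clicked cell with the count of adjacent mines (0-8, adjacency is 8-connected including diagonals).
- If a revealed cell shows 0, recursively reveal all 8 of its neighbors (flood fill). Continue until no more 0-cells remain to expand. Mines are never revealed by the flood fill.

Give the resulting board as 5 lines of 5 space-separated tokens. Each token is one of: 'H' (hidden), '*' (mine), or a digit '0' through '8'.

H H H H H
H H H H 1
H H H H H
H H H H H
H H H H H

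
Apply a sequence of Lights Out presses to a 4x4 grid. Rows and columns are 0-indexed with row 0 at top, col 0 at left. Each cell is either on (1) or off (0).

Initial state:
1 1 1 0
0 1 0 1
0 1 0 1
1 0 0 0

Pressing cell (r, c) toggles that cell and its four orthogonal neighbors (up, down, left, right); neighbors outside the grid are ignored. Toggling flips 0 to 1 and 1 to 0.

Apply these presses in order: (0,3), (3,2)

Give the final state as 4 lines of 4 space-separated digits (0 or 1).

Answer: 1 1 0 1
0 1 0 0
0 1 1 1
1 1 1 1

Derivation:
After press 1 at (0,3):
1 1 0 1
0 1 0 0
0 1 0 1
1 0 0 0

After press 2 at (3,2):
1 1 0 1
0 1 0 0
0 1 1 1
1 1 1 1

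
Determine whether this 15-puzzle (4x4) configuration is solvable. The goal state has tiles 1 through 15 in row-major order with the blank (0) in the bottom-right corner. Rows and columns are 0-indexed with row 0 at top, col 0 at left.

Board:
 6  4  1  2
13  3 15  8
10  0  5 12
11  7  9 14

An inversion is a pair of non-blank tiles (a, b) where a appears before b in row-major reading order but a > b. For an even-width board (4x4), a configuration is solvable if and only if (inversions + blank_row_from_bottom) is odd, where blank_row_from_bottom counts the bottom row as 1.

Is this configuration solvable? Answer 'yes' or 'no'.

Answer: no

Derivation:
Inversions: 34
Blank is in row 2 (0-indexed from top), which is row 2 counting from the bottom (bottom = 1).
34 + 2 = 36, which is even, so the puzzle is not solvable.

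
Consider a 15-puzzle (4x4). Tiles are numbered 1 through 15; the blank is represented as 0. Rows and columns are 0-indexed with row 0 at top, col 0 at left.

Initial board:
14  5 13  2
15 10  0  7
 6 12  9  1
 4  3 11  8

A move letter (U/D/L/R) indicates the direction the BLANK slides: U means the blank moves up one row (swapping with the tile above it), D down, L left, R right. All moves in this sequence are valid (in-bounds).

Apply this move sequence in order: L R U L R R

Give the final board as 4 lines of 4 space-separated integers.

After move 1 (L):
14  5 13  2
15  0 10  7
 6 12  9  1
 4  3 11  8

After move 2 (R):
14  5 13  2
15 10  0  7
 6 12  9  1
 4  3 11  8

After move 3 (U):
14  5  0  2
15 10 13  7
 6 12  9  1
 4  3 11  8

After move 4 (L):
14  0  5  2
15 10 13  7
 6 12  9  1
 4  3 11  8

After move 5 (R):
14  5  0  2
15 10 13  7
 6 12  9  1
 4  3 11  8

After move 6 (R):
14  5  2  0
15 10 13  7
 6 12  9  1
 4  3 11  8

Answer: 14  5  2  0
15 10 13  7
 6 12  9  1
 4  3 11  8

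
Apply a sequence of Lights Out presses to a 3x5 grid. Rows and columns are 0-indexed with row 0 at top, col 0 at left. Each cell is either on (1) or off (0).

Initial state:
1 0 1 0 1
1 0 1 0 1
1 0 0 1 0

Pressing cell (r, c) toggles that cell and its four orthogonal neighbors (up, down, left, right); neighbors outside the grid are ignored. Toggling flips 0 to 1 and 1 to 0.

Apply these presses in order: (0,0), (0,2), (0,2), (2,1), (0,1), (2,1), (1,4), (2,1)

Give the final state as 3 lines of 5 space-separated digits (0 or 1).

Answer: 1 0 0 0 0
0 0 1 1 0
0 1 1 1 1

Derivation:
After press 1 at (0,0):
0 1 1 0 1
0 0 1 0 1
1 0 0 1 0

After press 2 at (0,2):
0 0 0 1 1
0 0 0 0 1
1 0 0 1 0

After press 3 at (0,2):
0 1 1 0 1
0 0 1 0 1
1 0 0 1 0

After press 4 at (2,1):
0 1 1 0 1
0 1 1 0 1
0 1 1 1 0

After press 5 at (0,1):
1 0 0 0 1
0 0 1 0 1
0 1 1 1 0

After press 6 at (2,1):
1 0 0 0 1
0 1 1 0 1
1 0 0 1 0

After press 7 at (1,4):
1 0 0 0 0
0 1 1 1 0
1 0 0 1 1

After press 8 at (2,1):
1 0 0 0 0
0 0 1 1 0
0 1 1 1 1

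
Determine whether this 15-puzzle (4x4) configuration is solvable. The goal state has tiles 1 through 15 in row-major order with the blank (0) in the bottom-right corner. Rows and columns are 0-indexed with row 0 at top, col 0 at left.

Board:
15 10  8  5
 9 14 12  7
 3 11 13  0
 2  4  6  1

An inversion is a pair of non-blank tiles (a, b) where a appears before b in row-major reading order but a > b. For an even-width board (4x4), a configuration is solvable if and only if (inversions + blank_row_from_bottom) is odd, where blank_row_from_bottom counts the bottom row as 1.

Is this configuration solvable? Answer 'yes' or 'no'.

Inversions: 74
Blank is in row 2 (0-indexed from top), which is row 2 counting from the bottom (bottom = 1).
74 + 2 = 76, which is even, so the puzzle is not solvable.

Answer: no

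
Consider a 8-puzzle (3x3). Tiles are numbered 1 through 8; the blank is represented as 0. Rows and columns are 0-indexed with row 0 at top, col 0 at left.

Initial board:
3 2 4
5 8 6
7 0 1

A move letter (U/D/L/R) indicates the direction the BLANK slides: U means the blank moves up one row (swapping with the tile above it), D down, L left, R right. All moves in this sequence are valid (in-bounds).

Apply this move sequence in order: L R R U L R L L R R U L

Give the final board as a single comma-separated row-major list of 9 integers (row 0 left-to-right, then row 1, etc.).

After move 1 (L):
3 2 4
5 8 6
0 7 1

After move 2 (R):
3 2 4
5 8 6
7 0 1

After move 3 (R):
3 2 4
5 8 6
7 1 0

After move 4 (U):
3 2 4
5 8 0
7 1 6

After move 5 (L):
3 2 4
5 0 8
7 1 6

After move 6 (R):
3 2 4
5 8 0
7 1 6

After move 7 (L):
3 2 4
5 0 8
7 1 6

After move 8 (L):
3 2 4
0 5 8
7 1 6

After move 9 (R):
3 2 4
5 0 8
7 1 6

After move 10 (R):
3 2 4
5 8 0
7 1 6

After move 11 (U):
3 2 0
5 8 4
7 1 6

After move 12 (L):
3 0 2
5 8 4
7 1 6

Answer: 3, 0, 2, 5, 8, 4, 7, 1, 6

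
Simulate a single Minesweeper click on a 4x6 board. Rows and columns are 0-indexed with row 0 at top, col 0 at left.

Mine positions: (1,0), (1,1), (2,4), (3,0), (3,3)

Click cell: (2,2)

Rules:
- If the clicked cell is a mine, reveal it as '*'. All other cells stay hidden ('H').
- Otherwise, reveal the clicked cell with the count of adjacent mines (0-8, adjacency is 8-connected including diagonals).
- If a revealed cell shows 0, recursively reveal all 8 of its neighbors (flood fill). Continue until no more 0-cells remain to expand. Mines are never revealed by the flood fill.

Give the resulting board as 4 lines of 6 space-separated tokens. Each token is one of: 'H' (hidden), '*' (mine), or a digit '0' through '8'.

H H H H H H
H H H H H H
H H 2 H H H
H H H H H H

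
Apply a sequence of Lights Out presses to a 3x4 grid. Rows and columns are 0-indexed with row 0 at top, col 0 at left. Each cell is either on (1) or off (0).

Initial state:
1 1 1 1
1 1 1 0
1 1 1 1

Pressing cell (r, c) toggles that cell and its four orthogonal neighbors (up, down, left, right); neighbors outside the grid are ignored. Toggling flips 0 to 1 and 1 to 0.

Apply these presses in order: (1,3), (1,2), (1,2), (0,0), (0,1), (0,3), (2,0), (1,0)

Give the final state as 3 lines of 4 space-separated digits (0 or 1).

Answer: 0 1 1 1
0 1 0 0
1 0 1 0

Derivation:
After press 1 at (1,3):
1 1 1 0
1 1 0 1
1 1 1 0

After press 2 at (1,2):
1 1 0 0
1 0 1 0
1 1 0 0

After press 3 at (1,2):
1 1 1 0
1 1 0 1
1 1 1 0

After press 4 at (0,0):
0 0 1 0
0 1 0 1
1 1 1 0

After press 5 at (0,1):
1 1 0 0
0 0 0 1
1 1 1 0

After press 6 at (0,3):
1 1 1 1
0 0 0 0
1 1 1 0

After press 7 at (2,0):
1 1 1 1
1 0 0 0
0 0 1 0

After press 8 at (1,0):
0 1 1 1
0 1 0 0
1 0 1 0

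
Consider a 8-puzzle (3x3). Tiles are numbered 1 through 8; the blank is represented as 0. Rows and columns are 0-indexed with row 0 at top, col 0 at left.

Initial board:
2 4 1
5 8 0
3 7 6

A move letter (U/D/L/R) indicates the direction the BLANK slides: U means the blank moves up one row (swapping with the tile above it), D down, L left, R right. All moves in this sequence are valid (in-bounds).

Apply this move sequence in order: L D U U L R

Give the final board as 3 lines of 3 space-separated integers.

After move 1 (L):
2 4 1
5 0 8
3 7 6

After move 2 (D):
2 4 1
5 7 8
3 0 6

After move 3 (U):
2 4 1
5 0 8
3 7 6

After move 4 (U):
2 0 1
5 4 8
3 7 6

After move 5 (L):
0 2 1
5 4 8
3 7 6

After move 6 (R):
2 0 1
5 4 8
3 7 6

Answer: 2 0 1
5 4 8
3 7 6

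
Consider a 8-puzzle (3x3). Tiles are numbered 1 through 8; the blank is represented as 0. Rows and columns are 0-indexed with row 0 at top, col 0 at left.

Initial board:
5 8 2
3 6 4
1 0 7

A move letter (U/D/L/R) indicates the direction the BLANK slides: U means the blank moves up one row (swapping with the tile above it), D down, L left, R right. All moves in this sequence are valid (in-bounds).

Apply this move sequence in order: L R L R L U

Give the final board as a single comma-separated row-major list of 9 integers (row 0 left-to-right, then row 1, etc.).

After move 1 (L):
5 8 2
3 6 4
0 1 7

After move 2 (R):
5 8 2
3 6 4
1 0 7

After move 3 (L):
5 8 2
3 6 4
0 1 7

After move 4 (R):
5 8 2
3 6 4
1 0 7

After move 5 (L):
5 8 2
3 6 4
0 1 7

After move 6 (U):
5 8 2
0 6 4
3 1 7

Answer: 5, 8, 2, 0, 6, 4, 3, 1, 7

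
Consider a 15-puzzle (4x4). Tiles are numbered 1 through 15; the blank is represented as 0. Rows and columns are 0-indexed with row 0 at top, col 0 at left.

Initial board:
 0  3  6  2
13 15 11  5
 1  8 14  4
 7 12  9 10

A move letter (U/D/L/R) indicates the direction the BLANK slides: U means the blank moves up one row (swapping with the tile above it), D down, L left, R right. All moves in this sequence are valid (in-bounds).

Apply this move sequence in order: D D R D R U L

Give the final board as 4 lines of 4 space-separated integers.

After move 1 (D):
13  3  6  2
 0 15 11  5
 1  8 14  4
 7 12  9 10

After move 2 (D):
13  3  6  2
 1 15 11  5
 0  8 14  4
 7 12  9 10

After move 3 (R):
13  3  6  2
 1 15 11  5
 8  0 14  4
 7 12  9 10

After move 4 (D):
13  3  6  2
 1 15 11  5
 8 12 14  4
 7  0  9 10

After move 5 (R):
13  3  6  2
 1 15 11  5
 8 12 14  4
 7  9  0 10

After move 6 (U):
13  3  6  2
 1 15 11  5
 8 12  0  4
 7  9 14 10

After move 7 (L):
13  3  6  2
 1 15 11  5
 8  0 12  4
 7  9 14 10

Answer: 13  3  6  2
 1 15 11  5
 8  0 12  4
 7  9 14 10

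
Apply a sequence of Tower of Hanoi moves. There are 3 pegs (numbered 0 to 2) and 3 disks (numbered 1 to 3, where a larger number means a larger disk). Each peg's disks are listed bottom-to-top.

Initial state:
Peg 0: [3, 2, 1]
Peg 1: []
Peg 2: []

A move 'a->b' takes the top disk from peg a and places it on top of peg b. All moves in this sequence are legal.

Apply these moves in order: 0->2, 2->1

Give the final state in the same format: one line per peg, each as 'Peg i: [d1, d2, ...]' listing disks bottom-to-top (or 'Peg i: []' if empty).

Answer: Peg 0: [3, 2]
Peg 1: [1]
Peg 2: []

Derivation:
After move 1 (0->2):
Peg 0: [3, 2]
Peg 1: []
Peg 2: [1]

After move 2 (2->1):
Peg 0: [3, 2]
Peg 1: [1]
Peg 2: []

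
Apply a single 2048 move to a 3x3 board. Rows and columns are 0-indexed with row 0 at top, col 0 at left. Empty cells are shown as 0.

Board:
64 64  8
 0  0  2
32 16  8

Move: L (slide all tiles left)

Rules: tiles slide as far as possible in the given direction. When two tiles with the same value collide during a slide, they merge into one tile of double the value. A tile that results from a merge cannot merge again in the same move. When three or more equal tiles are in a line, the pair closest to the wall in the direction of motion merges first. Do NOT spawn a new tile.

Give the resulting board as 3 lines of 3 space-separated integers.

Slide left:
row 0: [64, 64, 8] -> [128, 8, 0]
row 1: [0, 0, 2] -> [2, 0, 0]
row 2: [32, 16, 8] -> [32, 16, 8]

Answer: 128   8   0
  2   0   0
 32  16   8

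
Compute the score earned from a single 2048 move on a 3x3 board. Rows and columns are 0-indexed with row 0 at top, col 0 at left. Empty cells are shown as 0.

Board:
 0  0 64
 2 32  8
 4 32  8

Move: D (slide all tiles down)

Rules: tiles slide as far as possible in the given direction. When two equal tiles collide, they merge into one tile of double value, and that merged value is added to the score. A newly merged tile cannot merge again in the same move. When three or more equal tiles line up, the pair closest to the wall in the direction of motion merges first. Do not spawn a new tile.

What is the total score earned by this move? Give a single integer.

Slide down:
col 0: [0, 2, 4] -> [0, 2, 4]  score +0 (running 0)
col 1: [0, 32, 32] -> [0, 0, 64]  score +64 (running 64)
col 2: [64, 8, 8] -> [0, 64, 16]  score +16 (running 80)
Board after move:
 0  0  0
 2  0 64
 4 64 16

Answer: 80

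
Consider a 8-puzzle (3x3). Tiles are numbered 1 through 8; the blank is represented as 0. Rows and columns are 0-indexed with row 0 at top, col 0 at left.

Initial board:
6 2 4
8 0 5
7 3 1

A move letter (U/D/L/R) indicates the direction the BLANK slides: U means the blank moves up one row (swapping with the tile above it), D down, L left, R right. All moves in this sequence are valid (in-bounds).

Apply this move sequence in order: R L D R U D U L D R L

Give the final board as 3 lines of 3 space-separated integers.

Answer: 6 2 4
8 1 3
7 0 5

Derivation:
After move 1 (R):
6 2 4
8 5 0
7 3 1

After move 2 (L):
6 2 4
8 0 5
7 3 1

After move 3 (D):
6 2 4
8 3 5
7 0 1

After move 4 (R):
6 2 4
8 3 5
7 1 0

After move 5 (U):
6 2 4
8 3 0
7 1 5

After move 6 (D):
6 2 4
8 3 5
7 1 0

After move 7 (U):
6 2 4
8 3 0
7 1 5

After move 8 (L):
6 2 4
8 0 3
7 1 5

After move 9 (D):
6 2 4
8 1 3
7 0 5

After move 10 (R):
6 2 4
8 1 3
7 5 0

After move 11 (L):
6 2 4
8 1 3
7 0 5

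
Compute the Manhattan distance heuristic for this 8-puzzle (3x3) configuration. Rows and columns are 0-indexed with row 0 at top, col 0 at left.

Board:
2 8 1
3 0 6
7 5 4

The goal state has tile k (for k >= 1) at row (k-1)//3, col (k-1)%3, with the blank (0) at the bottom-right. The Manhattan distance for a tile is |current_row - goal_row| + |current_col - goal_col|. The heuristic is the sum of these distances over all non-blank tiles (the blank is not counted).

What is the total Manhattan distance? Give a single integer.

Tile 2: (0,0)->(0,1) = 1
Tile 8: (0,1)->(2,1) = 2
Tile 1: (0,2)->(0,0) = 2
Tile 3: (1,0)->(0,2) = 3
Tile 6: (1,2)->(1,2) = 0
Tile 7: (2,0)->(2,0) = 0
Tile 5: (2,1)->(1,1) = 1
Tile 4: (2,2)->(1,0) = 3
Sum: 1 + 2 + 2 + 3 + 0 + 0 + 1 + 3 = 12

Answer: 12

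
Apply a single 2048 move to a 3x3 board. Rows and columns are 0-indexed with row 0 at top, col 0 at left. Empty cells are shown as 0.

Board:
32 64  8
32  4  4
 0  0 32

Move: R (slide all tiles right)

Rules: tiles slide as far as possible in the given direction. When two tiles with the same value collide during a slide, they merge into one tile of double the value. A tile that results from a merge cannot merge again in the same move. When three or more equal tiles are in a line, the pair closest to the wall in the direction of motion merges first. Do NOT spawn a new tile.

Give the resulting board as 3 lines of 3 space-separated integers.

Slide right:
row 0: [32, 64, 8] -> [32, 64, 8]
row 1: [32, 4, 4] -> [0, 32, 8]
row 2: [0, 0, 32] -> [0, 0, 32]

Answer: 32 64  8
 0 32  8
 0  0 32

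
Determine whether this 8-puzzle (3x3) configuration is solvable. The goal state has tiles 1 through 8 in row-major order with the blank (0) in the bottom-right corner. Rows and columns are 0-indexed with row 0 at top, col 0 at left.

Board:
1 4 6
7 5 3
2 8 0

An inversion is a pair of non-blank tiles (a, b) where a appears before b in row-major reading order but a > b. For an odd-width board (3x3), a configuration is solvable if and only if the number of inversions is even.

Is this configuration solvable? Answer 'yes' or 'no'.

Answer: no

Derivation:
Inversions (pairs i<j in row-major order where tile[i] > tile[j] > 0): 11
11 is odd, so the puzzle is not solvable.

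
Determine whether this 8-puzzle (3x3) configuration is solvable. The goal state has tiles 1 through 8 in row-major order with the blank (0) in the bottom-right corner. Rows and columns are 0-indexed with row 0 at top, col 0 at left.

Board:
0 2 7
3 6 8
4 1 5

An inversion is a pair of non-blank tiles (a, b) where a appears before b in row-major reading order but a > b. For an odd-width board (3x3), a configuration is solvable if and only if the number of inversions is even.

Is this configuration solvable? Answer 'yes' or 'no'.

Inversions (pairs i<j in row-major order where tile[i] > tile[j] > 0): 14
14 is even, so the puzzle is solvable.

Answer: yes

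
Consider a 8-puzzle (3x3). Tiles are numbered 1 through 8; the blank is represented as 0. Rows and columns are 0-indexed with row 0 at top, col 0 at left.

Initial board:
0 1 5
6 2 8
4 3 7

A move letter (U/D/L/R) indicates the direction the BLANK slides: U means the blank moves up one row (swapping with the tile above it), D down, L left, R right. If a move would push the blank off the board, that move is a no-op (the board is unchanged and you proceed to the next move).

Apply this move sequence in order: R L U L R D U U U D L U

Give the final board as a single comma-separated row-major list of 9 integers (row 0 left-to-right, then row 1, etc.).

Answer: 0, 2, 5, 1, 6, 8, 4, 3, 7

Derivation:
After move 1 (R):
1 0 5
6 2 8
4 3 7

After move 2 (L):
0 1 5
6 2 8
4 3 7

After move 3 (U):
0 1 5
6 2 8
4 3 7

After move 4 (L):
0 1 5
6 2 8
4 3 7

After move 5 (R):
1 0 5
6 2 8
4 3 7

After move 6 (D):
1 2 5
6 0 8
4 3 7

After move 7 (U):
1 0 5
6 2 8
4 3 7

After move 8 (U):
1 0 5
6 2 8
4 3 7

After move 9 (U):
1 0 5
6 2 8
4 3 7

After move 10 (D):
1 2 5
6 0 8
4 3 7

After move 11 (L):
1 2 5
0 6 8
4 3 7

After move 12 (U):
0 2 5
1 6 8
4 3 7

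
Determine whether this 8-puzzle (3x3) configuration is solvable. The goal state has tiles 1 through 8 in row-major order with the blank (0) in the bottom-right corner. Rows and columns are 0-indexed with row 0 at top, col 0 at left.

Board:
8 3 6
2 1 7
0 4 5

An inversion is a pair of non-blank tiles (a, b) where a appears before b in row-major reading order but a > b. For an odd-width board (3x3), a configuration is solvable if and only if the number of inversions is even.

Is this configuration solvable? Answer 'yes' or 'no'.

Answer: yes

Derivation:
Inversions (pairs i<j in row-major order where tile[i] > tile[j] > 0): 16
16 is even, so the puzzle is solvable.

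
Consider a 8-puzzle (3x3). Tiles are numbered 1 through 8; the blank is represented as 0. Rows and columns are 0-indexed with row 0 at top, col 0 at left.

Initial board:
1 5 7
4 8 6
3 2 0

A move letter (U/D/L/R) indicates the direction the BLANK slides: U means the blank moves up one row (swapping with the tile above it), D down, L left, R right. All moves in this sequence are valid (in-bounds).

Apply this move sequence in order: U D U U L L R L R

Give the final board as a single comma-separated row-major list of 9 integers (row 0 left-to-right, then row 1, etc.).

After move 1 (U):
1 5 7
4 8 0
3 2 6

After move 2 (D):
1 5 7
4 8 6
3 2 0

After move 3 (U):
1 5 7
4 8 0
3 2 6

After move 4 (U):
1 5 0
4 8 7
3 2 6

After move 5 (L):
1 0 5
4 8 7
3 2 6

After move 6 (L):
0 1 5
4 8 7
3 2 6

After move 7 (R):
1 0 5
4 8 7
3 2 6

After move 8 (L):
0 1 5
4 8 7
3 2 6

After move 9 (R):
1 0 5
4 8 7
3 2 6

Answer: 1, 0, 5, 4, 8, 7, 3, 2, 6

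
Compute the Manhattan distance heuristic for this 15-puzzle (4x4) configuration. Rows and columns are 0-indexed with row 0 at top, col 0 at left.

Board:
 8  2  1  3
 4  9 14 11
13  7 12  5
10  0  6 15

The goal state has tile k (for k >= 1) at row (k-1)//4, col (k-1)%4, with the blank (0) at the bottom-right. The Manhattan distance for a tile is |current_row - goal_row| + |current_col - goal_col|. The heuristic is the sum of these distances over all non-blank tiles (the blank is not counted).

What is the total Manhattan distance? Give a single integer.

Tile 8: at (0,0), goal (1,3), distance |0-1|+|0-3| = 4
Tile 2: at (0,1), goal (0,1), distance |0-0|+|1-1| = 0
Tile 1: at (0,2), goal (0,0), distance |0-0|+|2-0| = 2
Tile 3: at (0,3), goal (0,2), distance |0-0|+|3-2| = 1
Tile 4: at (1,0), goal (0,3), distance |1-0|+|0-3| = 4
Tile 9: at (1,1), goal (2,0), distance |1-2|+|1-0| = 2
Tile 14: at (1,2), goal (3,1), distance |1-3|+|2-1| = 3
Tile 11: at (1,3), goal (2,2), distance |1-2|+|3-2| = 2
Tile 13: at (2,0), goal (3,0), distance |2-3|+|0-0| = 1
Tile 7: at (2,1), goal (1,2), distance |2-1|+|1-2| = 2
Tile 12: at (2,2), goal (2,3), distance |2-2|+|2-3| = 1
Tile 5: at (2,3), goal (1,0), distance |2-1|+|3-0| = 4
Tile 10: at (3,0), goal (2,1), distance |3-2|+|0-1| = 2
Tile 6: at (3,2), goal (1,1), distance |3-1|+|2-1| = 3
Tile 15: at (3,3), goal (3,2), distance |3-3|+|3-2| = 1
Sum: 4 + 0 + 2 + 1 + 4 + 2 + 3 + 2 + 1 + 2 + 1 + 4 + 2 + 3 + 1 = 32

Answer: 32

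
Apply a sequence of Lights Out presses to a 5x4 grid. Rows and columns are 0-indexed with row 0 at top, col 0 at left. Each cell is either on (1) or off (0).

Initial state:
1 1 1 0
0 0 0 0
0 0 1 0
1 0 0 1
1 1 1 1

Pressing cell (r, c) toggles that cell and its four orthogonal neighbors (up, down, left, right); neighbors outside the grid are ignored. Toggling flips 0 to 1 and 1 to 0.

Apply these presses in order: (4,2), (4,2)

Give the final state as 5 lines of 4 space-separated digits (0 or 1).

Answer: 1 1 1 0
0 0 0 0
0 0 1 0
1 0 0 1
1 1 1 1

Derivation:
After press 1 at (4,2):
1 1 1 0
0 0 0 0
0 0 1 0
1 0 1 1
1 0 0 0

After press 2 at (4,2):
1 1 1 0
0 0 0 0
0 0 1 0
1 0 0 1
1 1 1 1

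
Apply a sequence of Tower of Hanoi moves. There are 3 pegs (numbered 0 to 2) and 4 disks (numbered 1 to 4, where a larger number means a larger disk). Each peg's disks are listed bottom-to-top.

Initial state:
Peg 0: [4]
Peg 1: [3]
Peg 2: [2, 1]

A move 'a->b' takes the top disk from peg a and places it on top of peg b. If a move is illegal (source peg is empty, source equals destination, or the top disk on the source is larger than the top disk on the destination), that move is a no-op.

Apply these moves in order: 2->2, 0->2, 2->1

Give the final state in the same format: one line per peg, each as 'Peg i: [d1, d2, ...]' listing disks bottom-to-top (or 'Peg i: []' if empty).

Answer: Peg 0: [4]
Peg 1: [3, 1]
Peg 2: [2]

Derivation:
After move 1 (2->2):
Peg 0: [4]
Peg 1: [3]
Peg 2: [2, 1]

After move 2 (0->2):
Peg 0: [4]
Peg 1: [3]
Peg 2: [2, 1]

After move 3 (2->1):
Peg 0: [4]
Peg 1: [3, 1]
Peg 2: [2]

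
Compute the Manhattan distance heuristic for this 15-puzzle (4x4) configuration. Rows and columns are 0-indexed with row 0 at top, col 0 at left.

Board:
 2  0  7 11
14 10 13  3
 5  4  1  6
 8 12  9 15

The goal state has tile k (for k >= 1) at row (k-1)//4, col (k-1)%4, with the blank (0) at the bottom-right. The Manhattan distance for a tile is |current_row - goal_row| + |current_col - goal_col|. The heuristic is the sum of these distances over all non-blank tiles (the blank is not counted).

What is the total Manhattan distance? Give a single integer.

Answer: 39

Derivation:
Tile 2: (0,0)->(0,1) = 1
Tile 7: (0,2)->(1,2) = 1
Tile 11: (0,3)->(2,2) = 3
Tile 14: (1,0)->(3,1) = 3
Tile 10: (1,1)->(2,1) = 1
Tile 13: (1,2)->(3,0) = 4
Tile 3: (1,3)->(0,2) = 2
Tile 5: (2,0)->(1,0) = 1
Tile 4: (2,1)->(0,3) = 4
Tile 1: (2,2)->(0,0) = 4
Tile 6: (2,3)->(1,1) = 3
Tile 8: (3,0)->(1,3) = 5
Tile 12: (3,1)->(2,3) = 3
Tile 9: (3,2)->(2,0) = 3
Tile 15: (3,3)->(3,2) = 1
Sum: 1 + 1 + 3 + 3 + 1 + 4 + 2 + 1 + 4 + 4 + 3 + 5 + 3 + 3 + 1 = 39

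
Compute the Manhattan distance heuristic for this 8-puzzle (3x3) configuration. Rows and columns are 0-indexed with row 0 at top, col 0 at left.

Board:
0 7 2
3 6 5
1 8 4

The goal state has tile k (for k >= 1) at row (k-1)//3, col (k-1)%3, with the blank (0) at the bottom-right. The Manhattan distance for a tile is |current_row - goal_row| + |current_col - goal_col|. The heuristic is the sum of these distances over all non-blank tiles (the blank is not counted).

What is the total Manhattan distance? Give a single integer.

Answer: 14

Derivation:
Tile 7: at (0,1), goal (2,0), distance |0-2|+|1-0| = 3
Tile 2: at (0,2), goal (0,1), distance |0-0|+|2-1| = 1
Tile 3: at (1,0), goal (0,2), distance |1-0|+|0-2| = 3
Tile 6: at (1,1), goal (1,2), distance |1-1|+|1-2| = 1
Tile 5: at (1,2), goal (1,1), distance |1-1|+|2-1| = 1
Tile 1: at (2,0), goal (0,0), distance |2-0|+|0-0| = 2
Tile 8: at (2,1), goal (2,1), distance |2-2|+|1-1| = 0
Tile 4: at (2,2), goal (1,0), distance |2-1|+|2-0| = 3
Sum: 3 + 1 + 3 + 1 + 1 + 2 + 0 + 3 = 14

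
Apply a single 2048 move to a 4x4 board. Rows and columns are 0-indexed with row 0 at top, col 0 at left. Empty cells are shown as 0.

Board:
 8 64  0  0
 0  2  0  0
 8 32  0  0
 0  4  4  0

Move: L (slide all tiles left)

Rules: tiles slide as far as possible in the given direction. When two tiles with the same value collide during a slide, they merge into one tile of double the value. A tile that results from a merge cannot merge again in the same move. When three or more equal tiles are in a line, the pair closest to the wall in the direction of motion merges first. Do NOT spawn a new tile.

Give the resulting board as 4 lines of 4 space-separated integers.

Slide left:
row 0: [8, 64, 0, 0] -> [8, 64, 0, 0]
row 1: [0, 2, 0, 0] -> [2, 0, 0, 0]
row 2: [8, 32, 0, 0] -> [8, 32, 0, 0]
row 3: [0, 4, 4, 0] -> [8, 0, 0, 0]

Answer:  8 64  0  0
 2  0  0  0
 8 32  0  0
 8  0  0  0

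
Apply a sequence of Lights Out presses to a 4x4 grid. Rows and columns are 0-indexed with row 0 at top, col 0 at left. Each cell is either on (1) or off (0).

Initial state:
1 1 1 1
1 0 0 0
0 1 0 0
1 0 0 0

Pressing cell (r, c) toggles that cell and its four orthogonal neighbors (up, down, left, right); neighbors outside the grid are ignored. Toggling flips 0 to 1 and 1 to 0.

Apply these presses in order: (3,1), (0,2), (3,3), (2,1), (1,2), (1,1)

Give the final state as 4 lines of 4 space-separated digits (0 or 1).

After press 1 at (3,1):
1 1 1 1
1 0 0 0
0 0 0 0
0 1 1 0

After press 2 at (0,2):
1 0 0 0
1 0 1 0
0 0 0 0
0 1 1 0

After press 3 at (3,3):
1 0 0 0
1 0 1 0
0 0 0 1
0 1 0 1

After press 4 at (2,1):
1 0 0 0
1 1 1 0
1 1 1 1
0 0 0 1

After press 5 at (1,2):
1 0 1 0
1 0 0 1
1 1 0 1
0 0 0 1

After press 6 at (1,1):
1 1 1 0
0 1 1 1
1 0 0 1
0 0 0 1

Answer: 1 1 1 0
0 1 1 1
1 0 0 1
0 0 0 1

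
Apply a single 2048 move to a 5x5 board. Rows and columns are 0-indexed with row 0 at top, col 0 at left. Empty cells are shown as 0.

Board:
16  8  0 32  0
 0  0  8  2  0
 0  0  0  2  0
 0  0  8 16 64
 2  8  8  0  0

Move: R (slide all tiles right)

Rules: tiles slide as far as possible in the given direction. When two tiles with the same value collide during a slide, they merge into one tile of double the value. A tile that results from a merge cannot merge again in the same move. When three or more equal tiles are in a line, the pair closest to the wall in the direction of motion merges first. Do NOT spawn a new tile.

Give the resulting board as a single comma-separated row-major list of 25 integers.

Answer: 0, 0, 16, 8, 32, 0, 0, 0, 8, 2, 0, 0, 0, 0, 2, 0, 0, 8, 16, 64, 0, 0, 0, 2, 16

Derivation:
Slide right:
row 0: [16, 8, 0, 32, 0] -> [0, 0, 16, 8, 32]
row 1: [0, 0, 8, 2, 0] -> [0, 0, 0, 8, 2]
row 2: [0, 0, 0, 2, 0] -> [0, 0, 0, 0, 2]
row 3: [0, 0, 8, 16, 64] -> [0, 0, 8, 16, 64]
row 4: [2, 8, 8, 0, 0] -> [0, 0, 0, 2, 16]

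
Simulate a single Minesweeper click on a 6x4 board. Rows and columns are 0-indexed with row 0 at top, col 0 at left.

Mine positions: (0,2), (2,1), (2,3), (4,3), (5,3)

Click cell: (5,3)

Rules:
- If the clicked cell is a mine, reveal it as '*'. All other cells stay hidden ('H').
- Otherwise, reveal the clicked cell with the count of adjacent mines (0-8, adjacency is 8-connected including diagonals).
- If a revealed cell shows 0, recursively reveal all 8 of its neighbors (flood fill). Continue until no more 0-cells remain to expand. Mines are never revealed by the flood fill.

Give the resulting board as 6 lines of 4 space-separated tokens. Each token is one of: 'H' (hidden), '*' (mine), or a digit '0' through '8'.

H H H H
H H H H
H H H H
H H H H
H H H H
H H H *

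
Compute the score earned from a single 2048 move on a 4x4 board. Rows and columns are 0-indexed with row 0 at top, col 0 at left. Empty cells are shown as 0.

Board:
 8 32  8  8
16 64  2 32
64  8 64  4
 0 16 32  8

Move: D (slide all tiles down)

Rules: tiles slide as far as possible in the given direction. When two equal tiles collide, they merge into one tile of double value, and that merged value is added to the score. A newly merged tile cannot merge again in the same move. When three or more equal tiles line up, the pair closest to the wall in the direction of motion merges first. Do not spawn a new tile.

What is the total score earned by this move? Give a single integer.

Answer: 0

Derivation:
Slide down:
col 0: [8, 16, 64, 0] -> [0, 8, 16, 64]  score +0 (running 0)
col 1: [32, 64, 8, 16] -> [32, 64, 8, 16]  score +0 (running 0)
col 2: [8, 2, 64, 32] -> [8, 2, 64, 32]  score +0 (running 0)
col 3: [8, 32, 4, 8] -> [8, 32, 4, 8]  score +0 (running 0)
Board after move:
 0 32  8  8
 8 64  2 32
16  8 64  4
64 16 32  8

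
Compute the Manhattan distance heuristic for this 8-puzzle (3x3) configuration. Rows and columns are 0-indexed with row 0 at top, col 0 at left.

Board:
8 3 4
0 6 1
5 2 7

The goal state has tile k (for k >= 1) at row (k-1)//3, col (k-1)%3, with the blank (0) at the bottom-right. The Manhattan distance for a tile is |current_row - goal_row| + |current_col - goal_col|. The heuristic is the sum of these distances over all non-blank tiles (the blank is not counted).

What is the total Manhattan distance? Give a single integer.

Answer: 17

Derivation:
Tile 8: (0,0)->(2,1) = 3
Tile 3: (0,1)->(0,2) = 1
Tile 4: (0,2)->(1,0) = 3
Tile 6: (1,1)->(1,2) = 1
Tile 1: (1,2)->(0,0) = 3
Tile 5: (2,0)->(1,1) = 2
Tile 2: (2,1)->(0,1) = 2
Tile 7: (2,2)->(2,0) = 2
Sum: 3 + 1 + 3 + 1 + 3 + 2 + 2 + 2 = 17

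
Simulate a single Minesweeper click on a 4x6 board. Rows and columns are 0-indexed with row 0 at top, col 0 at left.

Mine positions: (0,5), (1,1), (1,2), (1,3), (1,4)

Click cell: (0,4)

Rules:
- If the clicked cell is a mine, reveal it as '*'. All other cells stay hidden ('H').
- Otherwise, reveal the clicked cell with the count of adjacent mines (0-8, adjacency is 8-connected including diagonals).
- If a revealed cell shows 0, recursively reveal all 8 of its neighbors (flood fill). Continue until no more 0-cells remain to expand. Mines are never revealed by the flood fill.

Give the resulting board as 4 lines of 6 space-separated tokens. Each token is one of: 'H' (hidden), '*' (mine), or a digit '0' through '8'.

H H H H 3 H
H H H H H H
H H H H H H
H H H H H H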